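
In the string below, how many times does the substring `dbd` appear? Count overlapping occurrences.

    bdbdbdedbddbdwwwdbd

Sliding a length-3 window over the 19 characters (17 positions):
  position 2–4: dbd
  position 4–6: dbd
  position 8–10: dbd
  position 11–13: dbd
  position 17–19: dbd

5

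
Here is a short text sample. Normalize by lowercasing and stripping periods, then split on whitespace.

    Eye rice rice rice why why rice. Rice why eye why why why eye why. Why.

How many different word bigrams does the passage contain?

7

16 tokens → 15 bigram windows in total.
Repeated bigrams (each contributes count−1 duplicates):
  why why: 4
  rice rice: 3
  eye why: 2
  rice why: 2
  why eye: 2
8 duplicate windows → 15 − 8 = 7 distinct.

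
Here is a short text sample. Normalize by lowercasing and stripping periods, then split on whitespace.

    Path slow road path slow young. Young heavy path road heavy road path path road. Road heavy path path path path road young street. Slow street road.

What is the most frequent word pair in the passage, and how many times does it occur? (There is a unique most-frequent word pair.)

Bigram frequencies (highest first):
  path path: 4
  path road: 3
  path slow: 2
  road path: 2
  heavy path: 2
  road heavy: 2
  … (11 more, each ≤ 1)

"path path", 4 times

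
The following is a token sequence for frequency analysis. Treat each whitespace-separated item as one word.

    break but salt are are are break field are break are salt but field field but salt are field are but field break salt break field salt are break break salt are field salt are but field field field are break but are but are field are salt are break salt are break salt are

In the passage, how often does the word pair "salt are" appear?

8

Scanning the 54 overlapping bigram windows for "salt are":
  position 3–4: salt are
  position 17–18: salt are
  position 27–28: salt are
  position 31–32: salt are
  position 34–35: salt are
  position 48–49: salt are
  position 51–52: salt are
  position 54–55: salt are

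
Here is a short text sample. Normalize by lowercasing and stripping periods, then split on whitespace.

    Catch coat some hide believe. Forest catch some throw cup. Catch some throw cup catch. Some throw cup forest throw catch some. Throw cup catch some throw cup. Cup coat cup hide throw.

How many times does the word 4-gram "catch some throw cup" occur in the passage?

5

Scanning the 30 overlapping 4-gram windows for "catch some throw cup":
  position 7–10: catch some throw cup
  position 11–14: catch some throw cup
  position 15–18: catch some throw cup
  position 21–24: catch some throw cup
  position 25–28: catch some throw cup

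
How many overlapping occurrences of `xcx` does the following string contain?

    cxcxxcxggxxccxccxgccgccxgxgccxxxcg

Sliding a length-3 window over the 34 characters (32 positions):
  position 2–4: xcx
  position 5–7: xcx

2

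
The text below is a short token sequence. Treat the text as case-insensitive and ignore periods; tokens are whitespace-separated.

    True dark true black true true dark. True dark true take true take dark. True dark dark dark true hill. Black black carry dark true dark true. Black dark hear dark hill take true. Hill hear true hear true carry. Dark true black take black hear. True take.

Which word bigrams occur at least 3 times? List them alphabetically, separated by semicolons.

Bigram counts meeting the condition (at least 3 times):
  dark true: 8
  hear true: 3
  true black: 3
  true dark: 5
  true take: 3

dark true; hear true; true black; true dark; true take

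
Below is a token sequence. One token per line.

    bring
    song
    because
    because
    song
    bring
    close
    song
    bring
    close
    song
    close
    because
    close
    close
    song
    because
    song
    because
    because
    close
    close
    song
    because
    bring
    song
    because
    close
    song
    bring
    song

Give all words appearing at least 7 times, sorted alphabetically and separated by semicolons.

because; close; song

Unigram counts meeting the condition (at least 7 times):
  because: 8
  close: 8
  song: 10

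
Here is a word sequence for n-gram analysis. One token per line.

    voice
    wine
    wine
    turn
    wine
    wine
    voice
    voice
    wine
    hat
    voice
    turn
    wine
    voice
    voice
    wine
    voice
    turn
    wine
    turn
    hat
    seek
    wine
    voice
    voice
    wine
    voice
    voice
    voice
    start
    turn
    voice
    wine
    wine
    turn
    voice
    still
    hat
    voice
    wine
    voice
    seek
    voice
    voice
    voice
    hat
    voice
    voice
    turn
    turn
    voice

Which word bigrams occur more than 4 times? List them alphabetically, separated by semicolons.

Bigram counts meeting the condition (more than 4 times):
  voice voice: 8
  voice wine: 6
  wine voice: 6

voice voice; voice wine; wine voice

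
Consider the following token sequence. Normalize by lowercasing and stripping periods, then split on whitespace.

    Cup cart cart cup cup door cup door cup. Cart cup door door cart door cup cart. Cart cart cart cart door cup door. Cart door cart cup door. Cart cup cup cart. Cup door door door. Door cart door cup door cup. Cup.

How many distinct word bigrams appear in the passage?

9

44 tokens → 43 bigram windows in total.
Repeated bigrams (each contributes count−1 duplicates):
  cup door: 7
  door cup: 6
  cart cart: 5
  cart cup: 5
  door cart: 5
  cart door: 4
  cup cart: 4
  door door: 4
  … (1 more repeated)
34 duplicate windows → 43 − 34 = 9 distinct.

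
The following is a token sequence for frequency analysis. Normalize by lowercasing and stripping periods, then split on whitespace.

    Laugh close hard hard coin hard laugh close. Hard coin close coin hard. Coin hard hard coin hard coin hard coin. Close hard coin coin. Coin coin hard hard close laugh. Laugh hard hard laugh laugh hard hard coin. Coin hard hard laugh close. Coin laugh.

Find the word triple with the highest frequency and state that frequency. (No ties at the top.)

"hard coin hard", 4 times

Trigram frequencies (highest first):
  hard coin hard: 4
  hard hard coin: 3
  coin hard coin: 3
  coin hard hard: 3
  laugh close hard: 2
  hard laugh close: 2
  … (19 more, each ≤ 2)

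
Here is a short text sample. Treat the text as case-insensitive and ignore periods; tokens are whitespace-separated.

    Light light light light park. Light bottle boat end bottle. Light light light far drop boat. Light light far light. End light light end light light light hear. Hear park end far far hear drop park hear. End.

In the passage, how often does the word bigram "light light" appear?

Scanning the 37 overlapping bigram windows for "light light":
  position 1–2: light light
  position 2–3: light light
  position 3–4: light light
  position 11–12: light light
  position 12–13: light light
  position 17–18: light light
  position 22–23: light light
  position 25–26: light light
  position 26–27: light light

9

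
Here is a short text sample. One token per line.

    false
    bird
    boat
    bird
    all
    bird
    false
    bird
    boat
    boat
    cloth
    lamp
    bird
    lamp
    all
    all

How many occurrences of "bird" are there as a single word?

5

Scanning the 16 tokens for "bird":
  position 2: bird
  position 4: bird
  position 6: bird
  position 8: bird
  position 13: bird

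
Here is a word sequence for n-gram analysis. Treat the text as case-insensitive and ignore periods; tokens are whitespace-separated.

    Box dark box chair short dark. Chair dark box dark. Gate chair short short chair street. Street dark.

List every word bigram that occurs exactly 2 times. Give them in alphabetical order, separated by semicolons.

box dark; chair short; dark box

Bigram counts meeting the condition (exactly 2 times):
  box dark: 2
  chair short: 2
  dark box: 2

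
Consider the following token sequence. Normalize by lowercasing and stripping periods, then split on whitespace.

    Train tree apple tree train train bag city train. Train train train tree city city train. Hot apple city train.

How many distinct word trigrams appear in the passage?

17

20 tokens → 18 trigram windows in total.
Repeated trigrams (each contributes count−1 duplicates):
  train train train: 2
1 duplicate windows → 18 − 1 = 17 distinct.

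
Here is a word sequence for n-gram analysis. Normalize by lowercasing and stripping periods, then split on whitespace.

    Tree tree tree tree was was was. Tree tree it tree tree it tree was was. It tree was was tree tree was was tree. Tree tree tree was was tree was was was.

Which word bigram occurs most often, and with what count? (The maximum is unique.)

"tree tree", 9 times

Bigram frequencies (highest first):
  tree tree: 9
  was was: 8
  tree was: 6
  was tree: 4
  it tree: 3
  tree it: 2
  … (1 more, each ≤ 1)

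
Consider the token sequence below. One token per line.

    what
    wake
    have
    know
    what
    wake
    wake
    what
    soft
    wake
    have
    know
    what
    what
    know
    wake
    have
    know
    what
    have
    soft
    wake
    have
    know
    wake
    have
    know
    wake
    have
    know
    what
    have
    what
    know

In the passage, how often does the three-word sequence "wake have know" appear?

6

Scanning the 32 overlapping trigram windows for "wake have know":
  position 2–4: wake have know
  position 10–12: wake have know
  position 16–18: wake have know
  position 22–24: wake have know
  position 25–27: wake have know
  position 28–30: wake have know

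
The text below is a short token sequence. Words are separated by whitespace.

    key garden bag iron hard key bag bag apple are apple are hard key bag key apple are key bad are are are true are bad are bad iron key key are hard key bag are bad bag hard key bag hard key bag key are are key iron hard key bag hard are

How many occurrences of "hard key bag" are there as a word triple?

Scanning the 52 overlapping trigram windows for "hard key bag":
  position 5–7: hard key bag
  position 13–15: hard key bag
  position 33–35: hard key bag
  position 39–41: hard key bag
  position 42–44: hard key bag
  position 50–52: hard key bag

6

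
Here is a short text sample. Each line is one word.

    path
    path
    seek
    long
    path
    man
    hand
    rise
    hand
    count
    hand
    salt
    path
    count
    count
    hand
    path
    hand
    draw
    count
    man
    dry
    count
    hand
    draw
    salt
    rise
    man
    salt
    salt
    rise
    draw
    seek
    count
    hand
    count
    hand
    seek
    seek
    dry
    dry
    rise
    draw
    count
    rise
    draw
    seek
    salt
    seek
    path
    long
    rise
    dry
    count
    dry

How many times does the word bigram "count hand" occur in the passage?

Scanning the 54 overlapping bigram windows for "count hand":
  position 10–11: count hand
  position 15–16: count hand
  position 23–24: count hand
  position 34–35: count hand
  position 36–37: count hand

5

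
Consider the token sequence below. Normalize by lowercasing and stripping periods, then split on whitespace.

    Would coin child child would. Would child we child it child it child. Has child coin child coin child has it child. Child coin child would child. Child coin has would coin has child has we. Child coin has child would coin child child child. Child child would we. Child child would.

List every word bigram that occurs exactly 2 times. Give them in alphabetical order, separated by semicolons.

Bigram counts meeting the condition (exactly 2 times):
  child it: 2
  would child: 2

child it; would child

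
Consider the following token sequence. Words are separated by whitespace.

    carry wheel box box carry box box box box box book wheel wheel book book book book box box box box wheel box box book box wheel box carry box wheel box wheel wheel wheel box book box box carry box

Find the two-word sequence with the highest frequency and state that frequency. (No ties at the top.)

"box box", 10 times

Bigram frequencies (highest first):
  box box: 10
  wheel box: 5
  box wheel: 4
  box carry: 3
  carry box: 3
  box book: 3
  … (6 more, each ≤ 3)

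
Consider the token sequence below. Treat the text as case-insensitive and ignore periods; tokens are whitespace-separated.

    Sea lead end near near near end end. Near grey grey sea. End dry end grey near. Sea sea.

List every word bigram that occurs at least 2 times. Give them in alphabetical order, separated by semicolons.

end near; near near

Bigram counts meeting the condition (at least 2 times):
  end near: 2
  near near: 2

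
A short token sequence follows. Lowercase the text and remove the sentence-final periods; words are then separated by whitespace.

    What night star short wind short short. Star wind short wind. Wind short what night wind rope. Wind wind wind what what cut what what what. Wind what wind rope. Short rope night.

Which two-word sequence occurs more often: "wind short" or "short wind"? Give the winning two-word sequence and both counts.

"wind short": 3 occurrences
"short wind": 2 occurrences

"wind short" (3 vs 2)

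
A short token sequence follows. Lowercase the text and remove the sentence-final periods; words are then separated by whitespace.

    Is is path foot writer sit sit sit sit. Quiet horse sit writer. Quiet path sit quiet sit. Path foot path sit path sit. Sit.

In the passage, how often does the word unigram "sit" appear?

Scanning the 25 tokens for "sit":
  position 6: sit
  position 7: sit
  position 8: sit
  position 9: sit
  position 12: sit
  position 16: sit
  position 18: sit
  position 22: sit
  position 24: sit
  position 25: sit

10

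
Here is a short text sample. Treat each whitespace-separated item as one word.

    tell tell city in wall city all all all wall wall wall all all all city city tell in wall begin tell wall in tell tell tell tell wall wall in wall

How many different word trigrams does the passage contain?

28

32 tokens → 30 trigram windows in total.
Repeated trigrams (each contributes count−1 duplicates):
  all all all: 2
  tell tell tell: 2
2 duplicate windows → 30 − 2 = 28 distinct.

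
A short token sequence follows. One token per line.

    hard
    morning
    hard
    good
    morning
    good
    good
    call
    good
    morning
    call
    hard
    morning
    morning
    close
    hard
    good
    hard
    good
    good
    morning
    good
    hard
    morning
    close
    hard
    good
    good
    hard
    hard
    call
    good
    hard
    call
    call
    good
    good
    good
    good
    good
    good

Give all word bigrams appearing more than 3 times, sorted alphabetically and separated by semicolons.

Bigram counts meeting the condition (more than 3 times):
  good good: 8
  good hard: 4
  hard good: 4

good good; good hard; hard good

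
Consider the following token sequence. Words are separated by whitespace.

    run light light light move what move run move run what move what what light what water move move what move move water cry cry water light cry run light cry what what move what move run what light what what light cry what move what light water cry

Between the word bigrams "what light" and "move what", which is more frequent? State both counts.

"what light": 4 occurrences
"move what": 5 occurrences

"move what" (5 vs 4)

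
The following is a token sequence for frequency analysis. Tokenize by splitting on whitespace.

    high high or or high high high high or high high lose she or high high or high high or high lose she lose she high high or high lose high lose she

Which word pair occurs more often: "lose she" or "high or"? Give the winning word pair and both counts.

"lose she": 4 occurrences
"high or": 5 occurrences

"high or" (5 vs 4)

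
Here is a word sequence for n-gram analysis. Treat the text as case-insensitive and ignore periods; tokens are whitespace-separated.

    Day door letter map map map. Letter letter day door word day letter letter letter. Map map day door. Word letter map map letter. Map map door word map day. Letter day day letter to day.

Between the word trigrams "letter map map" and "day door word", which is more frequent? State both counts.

"letter map map": 4 occurrences
"day door word": 2 occurrences

"letter map map" (4 vs 2)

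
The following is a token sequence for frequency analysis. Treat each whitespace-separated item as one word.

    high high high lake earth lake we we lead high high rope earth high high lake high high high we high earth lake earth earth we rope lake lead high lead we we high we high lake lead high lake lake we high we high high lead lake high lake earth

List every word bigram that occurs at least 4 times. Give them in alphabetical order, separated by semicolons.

high high; high lake; we high

Bigram counts meeting the condition (at least 4 times):
  high high: 7
  high lake: 5
  we high: 5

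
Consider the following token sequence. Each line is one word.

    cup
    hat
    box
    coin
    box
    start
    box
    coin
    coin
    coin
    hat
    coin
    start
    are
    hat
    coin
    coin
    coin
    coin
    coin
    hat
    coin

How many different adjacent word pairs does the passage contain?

22 tokens → 21 bigram windows in total.
Repeated bigrams (each contributes count−1 duplicates):
  coin coin: 6
  hat coin: 3
  box coin: 2
  coin hat: 2
9 duplicate windows → 21 − 9 = 12 distinct.

12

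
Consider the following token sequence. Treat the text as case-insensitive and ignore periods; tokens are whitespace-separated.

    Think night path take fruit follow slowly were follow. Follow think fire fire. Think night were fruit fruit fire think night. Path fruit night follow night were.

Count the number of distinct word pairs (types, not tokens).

21

27 tokens → 26 bigram windows in total.
Repeated bigrams (each contributes count−1 duplicates):
  think night: 3
  fire think: 2
  night path: 2
  night were: 2
5 duplicate windows → 26 − 5 = 21 distinct.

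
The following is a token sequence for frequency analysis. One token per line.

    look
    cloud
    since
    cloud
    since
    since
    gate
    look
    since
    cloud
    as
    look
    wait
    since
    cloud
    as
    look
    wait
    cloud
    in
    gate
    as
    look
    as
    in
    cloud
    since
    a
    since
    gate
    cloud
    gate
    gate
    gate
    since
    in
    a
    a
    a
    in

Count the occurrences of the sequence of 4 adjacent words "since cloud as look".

2

Scanning the 37 overlapping 4-gram windows for "since cloud as look":
  position 9–12: since cloud as look
  position 14–17: since cloud as look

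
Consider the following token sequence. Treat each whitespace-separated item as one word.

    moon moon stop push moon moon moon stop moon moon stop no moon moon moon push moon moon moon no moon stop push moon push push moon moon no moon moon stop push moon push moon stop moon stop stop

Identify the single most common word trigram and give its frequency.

"moon moon stop", 4 times

Trigram frequencies (highest first):
  moon moon stop: 4
  moon stop push: 3
  stop push moon: 3
  push moon moon: 3
  moon moon moon: 3
  moon stop moon: 2
  … (15 more, each ≤ 2)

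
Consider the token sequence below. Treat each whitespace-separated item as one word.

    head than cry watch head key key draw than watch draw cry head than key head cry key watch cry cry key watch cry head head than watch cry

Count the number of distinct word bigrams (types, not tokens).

29 tokens → 28 bigram windows in total.
Repeated bigrams (each contributes count−1 duplicates):
  head than: 3
  watch cry: 3
  cry head: 2
  cry key: 2
  key watch: 2
  than watch: 2
8 duplicate windows → 28 − 8 = 20 distinct.

20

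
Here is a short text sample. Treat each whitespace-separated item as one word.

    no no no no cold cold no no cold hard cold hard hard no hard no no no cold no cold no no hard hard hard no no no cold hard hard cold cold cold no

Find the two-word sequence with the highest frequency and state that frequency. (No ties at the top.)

"no no", 9 times

Bigram frequencies (highest first):
  no no: 9
  no cold: 5
  cold no: 4
  hard hard: 4
  cold cold: 3
  cold hard: 3
  … (3 more, each ≤ 3)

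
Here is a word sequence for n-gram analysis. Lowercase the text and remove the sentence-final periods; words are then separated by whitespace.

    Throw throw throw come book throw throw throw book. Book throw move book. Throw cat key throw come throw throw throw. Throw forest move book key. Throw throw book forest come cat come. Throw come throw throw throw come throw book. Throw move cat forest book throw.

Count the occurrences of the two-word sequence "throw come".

4

Scanning the 46 overlapping bigram windows for "throw come":
  position 3–4: throw come
  position 17–18: throw come
  position 34–35: throw come
  position 38–39: throw come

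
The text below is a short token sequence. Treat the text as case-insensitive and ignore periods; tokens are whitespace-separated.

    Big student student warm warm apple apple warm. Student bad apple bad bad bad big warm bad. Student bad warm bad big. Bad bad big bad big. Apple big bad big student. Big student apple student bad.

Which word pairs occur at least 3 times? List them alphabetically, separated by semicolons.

Bigram counts meeting the condition (at least 3 times):
  bad bad: 3
  bad big: 5
  big bad: 3
  big student: 3
  student bad: 3

bad bad; bad big; big bad; big student; student bad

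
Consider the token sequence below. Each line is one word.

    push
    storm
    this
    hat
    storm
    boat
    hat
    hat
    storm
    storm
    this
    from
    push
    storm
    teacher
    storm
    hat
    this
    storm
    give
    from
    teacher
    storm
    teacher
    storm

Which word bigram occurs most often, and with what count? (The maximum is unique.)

Bigram frequencies (highest first):
  teacher storm: 3
  push storm: 2
  storm this: 2
  hat storm: 2
  storm teacher: 2
  this hat: 1
  … (12 more, each ≤ 1)

"teacher storm", 3 times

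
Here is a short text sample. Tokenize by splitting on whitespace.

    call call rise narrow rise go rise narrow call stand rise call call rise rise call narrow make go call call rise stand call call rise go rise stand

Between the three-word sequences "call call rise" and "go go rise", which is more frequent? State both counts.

"call call rise": 4 occurrences
"go go rise": 0 occurrences

"call call rise" (4 vs 0)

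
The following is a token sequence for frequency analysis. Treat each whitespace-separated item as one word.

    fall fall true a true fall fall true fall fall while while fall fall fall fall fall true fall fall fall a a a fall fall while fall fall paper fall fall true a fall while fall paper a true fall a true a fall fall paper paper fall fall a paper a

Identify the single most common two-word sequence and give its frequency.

Bigram frequencies (highest first):
  fall fall: 14
  fall true: 4
  true fall: 4
  true a: 3
  a true: 3
  fall while: 3
  … (10 more, each ≤ 3)

"fall fall", 14 times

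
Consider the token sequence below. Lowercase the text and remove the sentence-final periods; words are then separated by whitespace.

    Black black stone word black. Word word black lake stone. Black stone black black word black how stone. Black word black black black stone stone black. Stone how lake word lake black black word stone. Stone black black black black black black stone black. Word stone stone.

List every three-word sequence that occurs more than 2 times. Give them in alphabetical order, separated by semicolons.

black black black; black black stone

Trigram counts meeting the condition (more than 2 times):
  black black black: 5
  black black stone: 3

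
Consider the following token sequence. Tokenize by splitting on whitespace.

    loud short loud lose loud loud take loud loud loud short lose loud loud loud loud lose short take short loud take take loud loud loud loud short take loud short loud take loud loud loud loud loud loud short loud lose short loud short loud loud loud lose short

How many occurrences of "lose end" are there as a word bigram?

Scanning the 49 overlapping bigram windows for "lose end":
  (none found)

0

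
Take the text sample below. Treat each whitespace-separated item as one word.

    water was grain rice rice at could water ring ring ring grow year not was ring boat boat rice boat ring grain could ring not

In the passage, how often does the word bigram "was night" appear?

Scanning the 24 overlapping bigram windows for "was night":
  (none found)

0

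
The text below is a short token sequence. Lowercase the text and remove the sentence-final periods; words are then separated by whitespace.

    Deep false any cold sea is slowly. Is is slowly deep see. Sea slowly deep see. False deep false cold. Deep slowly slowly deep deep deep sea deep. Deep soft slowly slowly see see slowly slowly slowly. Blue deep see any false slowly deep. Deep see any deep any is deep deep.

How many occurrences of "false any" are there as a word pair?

1

Scanning the 51 overlapping bigram windows for "false any":
  position 2–3: false any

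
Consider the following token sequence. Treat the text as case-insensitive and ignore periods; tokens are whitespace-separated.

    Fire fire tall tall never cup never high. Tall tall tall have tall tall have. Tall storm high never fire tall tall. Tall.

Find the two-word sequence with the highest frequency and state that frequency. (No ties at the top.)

Bigram frequencies (highest first):
  tall tall: 6
  fire tall: 2
  tall have: 2
  have tall: 2
  fire fire: 1
  tall never: 1
  … (8 more, each ≤ 1)

"tall tall", 6 times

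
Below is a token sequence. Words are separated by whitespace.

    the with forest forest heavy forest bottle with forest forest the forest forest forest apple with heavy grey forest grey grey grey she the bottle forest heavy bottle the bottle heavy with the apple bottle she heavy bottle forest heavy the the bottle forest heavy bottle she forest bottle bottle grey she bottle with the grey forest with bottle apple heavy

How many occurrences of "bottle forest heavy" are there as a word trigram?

Scanning the 59 overlapping trigram windows for "bottle forest heavy":
  position 25–27: bottle forest heavy
  position 38–40: bottle forest heavy
  position 43–45: bottle forest heavy

3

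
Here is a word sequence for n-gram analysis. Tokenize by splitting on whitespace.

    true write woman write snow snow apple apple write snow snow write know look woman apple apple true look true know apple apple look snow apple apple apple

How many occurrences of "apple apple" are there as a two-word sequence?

5

Scanning the 27 overlapping bigram windows for "apple apple":
  position 7–8: apple apple
  position 16–17: apple apple
  position 22–23: apple apple
  position 26–27: apple apple
  position 27–28: apple apple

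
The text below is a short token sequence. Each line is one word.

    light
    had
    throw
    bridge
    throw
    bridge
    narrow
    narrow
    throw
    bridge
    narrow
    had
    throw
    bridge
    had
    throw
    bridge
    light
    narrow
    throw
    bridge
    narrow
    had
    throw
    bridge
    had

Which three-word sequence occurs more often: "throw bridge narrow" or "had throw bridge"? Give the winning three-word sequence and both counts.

"throw bridge narrow": 3 occurrences
"had throw bridge": 4 occurrences

"had throw bridge" (4 vs 3)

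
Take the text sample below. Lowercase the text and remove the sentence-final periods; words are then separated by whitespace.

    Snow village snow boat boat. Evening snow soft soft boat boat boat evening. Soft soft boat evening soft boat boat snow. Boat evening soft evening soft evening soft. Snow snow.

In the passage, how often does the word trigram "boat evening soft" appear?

3

Scanning the 28 overlapping trigram windows for "boat evening soft":
  position 12–14: boat evening soft
  position 16–18: boat evening soft
  position 22–24: boat evening soft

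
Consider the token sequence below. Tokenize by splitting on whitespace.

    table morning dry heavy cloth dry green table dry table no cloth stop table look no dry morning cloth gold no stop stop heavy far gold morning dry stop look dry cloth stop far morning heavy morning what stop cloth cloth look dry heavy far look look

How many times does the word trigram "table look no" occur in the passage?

1

Scanning the 45 overlapping trigram windows for "table look no":
  position 14–16: table look no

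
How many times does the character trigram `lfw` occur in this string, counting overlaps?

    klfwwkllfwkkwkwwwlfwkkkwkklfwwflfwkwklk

5

Sliding a length-3 window over the 39 characters (37 positions):
  position 2–4: lfw
  position 8–10: lfw
  position 18–20: lfw
  position 27–29: lfw
  position 32–34: lfw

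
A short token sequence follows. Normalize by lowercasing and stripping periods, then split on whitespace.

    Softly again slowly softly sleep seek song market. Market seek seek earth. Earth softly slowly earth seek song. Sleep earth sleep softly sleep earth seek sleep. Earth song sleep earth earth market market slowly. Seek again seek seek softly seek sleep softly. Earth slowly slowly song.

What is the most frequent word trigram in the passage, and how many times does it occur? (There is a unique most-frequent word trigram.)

Trigram frequencies (highest first):
  song sleep earth: 2
  softly again slowly: 1
  again slowly softly: 1
  slowly softly sleep: 1
  softly sleep seek: 1
  sleep seek song: 1
  … (37 more, each ≤ 1)

"song sleep earth", 2 times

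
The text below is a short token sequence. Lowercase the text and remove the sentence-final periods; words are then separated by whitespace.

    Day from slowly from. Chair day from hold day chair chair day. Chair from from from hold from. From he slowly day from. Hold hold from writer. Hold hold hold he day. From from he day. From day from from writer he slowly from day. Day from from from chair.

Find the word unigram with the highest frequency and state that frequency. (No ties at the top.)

"from", 19 times

Unigram frequencies (highest first):
  from: 19
  day: 10
  hold: 7
  chair: 5
  he: 4
  slowly: 3
  … (1 more, each ≤ 2)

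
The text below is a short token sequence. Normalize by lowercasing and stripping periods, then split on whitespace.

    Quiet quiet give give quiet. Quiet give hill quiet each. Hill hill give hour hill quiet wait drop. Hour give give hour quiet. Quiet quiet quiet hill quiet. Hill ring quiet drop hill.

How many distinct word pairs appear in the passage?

22

33 tokens → 32 bigram windows in total.
Repeated bigrams (each contributes count−1 duplicates):
  quiet quiet: 5
  hill quiet: 3
  give give: 2
  give hour: 2
  quiet give: 2
  quiet hill: 2
10 duplicate windows → 32 − 10 = 22 distinct.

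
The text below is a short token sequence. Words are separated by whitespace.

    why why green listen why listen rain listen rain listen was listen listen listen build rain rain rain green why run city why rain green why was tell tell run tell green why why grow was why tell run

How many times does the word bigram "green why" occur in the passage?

3

Scanning the 38 overlapping bigram windows for "green why":
  position 19–20: green why
  position 25–26: green why
  position 32–33: green why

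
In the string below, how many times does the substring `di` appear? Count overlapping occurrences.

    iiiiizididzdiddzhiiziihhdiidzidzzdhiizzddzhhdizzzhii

Sliding a length-2 window over the 52 characters (51 positions):
  position 8–9: di
  position 12–13: di
  position 25–26: di
  position 45–46: di

4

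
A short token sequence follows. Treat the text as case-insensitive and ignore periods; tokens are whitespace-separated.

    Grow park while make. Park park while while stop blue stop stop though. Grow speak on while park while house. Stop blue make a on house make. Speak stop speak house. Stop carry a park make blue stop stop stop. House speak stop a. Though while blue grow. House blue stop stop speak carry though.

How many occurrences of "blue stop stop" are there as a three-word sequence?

Scanning the 53 overlapping trigram windows for "blue stop stop":
  position 10–12: blue stop stop
  position 37–39: blue stop stop
  position 50–52: blue stop stop

3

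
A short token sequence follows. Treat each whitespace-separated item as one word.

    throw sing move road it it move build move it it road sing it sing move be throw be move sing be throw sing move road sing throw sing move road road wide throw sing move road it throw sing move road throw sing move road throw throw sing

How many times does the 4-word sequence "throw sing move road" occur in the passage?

6

Scanning the 46 overlapping 4-gram windows for "throw sing move road":
  position 1–4: throw sing move road
  position 23–26: throw sing move road
  position 28–31: throw sing move road
  position 34–37: throw sing move road
  position 39–42: throw sing move road
  position 43–46: throw sing move road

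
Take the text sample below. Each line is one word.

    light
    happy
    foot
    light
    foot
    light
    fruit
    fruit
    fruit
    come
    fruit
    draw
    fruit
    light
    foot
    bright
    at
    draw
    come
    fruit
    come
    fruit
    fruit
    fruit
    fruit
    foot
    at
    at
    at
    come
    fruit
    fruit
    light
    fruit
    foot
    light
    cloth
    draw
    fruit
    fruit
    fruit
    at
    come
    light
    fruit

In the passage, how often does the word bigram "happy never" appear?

Scanning the 44 overlapping bigram windows for "happy never":
  (none found)

0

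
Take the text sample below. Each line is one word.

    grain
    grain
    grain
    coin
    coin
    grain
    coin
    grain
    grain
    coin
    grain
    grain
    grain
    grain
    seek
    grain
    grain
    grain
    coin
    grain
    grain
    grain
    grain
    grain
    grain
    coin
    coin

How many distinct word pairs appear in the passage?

6

27 tokens → 26 bigram windows in total.
Repeated bigrams (each contributes count−1 duplicates):
  grain grain: 13
  grain coin: 5
  coin grain: 4
  coin coin: 2
20 duplicate windows → 26 − 20 = 6 distinct.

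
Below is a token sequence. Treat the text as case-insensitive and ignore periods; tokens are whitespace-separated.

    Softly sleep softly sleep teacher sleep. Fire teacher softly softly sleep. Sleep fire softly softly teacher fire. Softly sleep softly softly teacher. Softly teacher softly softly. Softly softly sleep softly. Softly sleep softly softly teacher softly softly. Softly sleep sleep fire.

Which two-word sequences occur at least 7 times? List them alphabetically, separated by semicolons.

Bigram counts meeting the condition (at least 7 times):
  softly sleep: 7
  softly softly: 10

softly sleep; softly softly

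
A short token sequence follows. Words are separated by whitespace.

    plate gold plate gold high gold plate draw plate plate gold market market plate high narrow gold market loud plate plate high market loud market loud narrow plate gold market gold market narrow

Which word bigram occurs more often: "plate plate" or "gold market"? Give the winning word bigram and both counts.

"gold market" (4 vs 2)

"plate plate": 2 occurrences
"gold market": 4 occurrences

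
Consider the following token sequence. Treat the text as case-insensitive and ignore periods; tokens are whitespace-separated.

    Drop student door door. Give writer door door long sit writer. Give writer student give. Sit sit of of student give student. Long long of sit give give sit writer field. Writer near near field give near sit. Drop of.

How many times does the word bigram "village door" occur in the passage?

Scanning the 39 overlapping bigram windows for "village door":
  (none found)

0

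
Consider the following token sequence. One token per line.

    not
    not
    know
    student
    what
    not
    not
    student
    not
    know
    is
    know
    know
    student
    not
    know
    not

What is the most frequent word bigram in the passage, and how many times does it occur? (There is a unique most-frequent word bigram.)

Bigram frequencies (highest first):
  not know: 3
  not not: 2
  know student: 2
  student not: 2
  student what: 1
  what not: 1
  … (5 more, each ≤ 1)

"not know", 3 times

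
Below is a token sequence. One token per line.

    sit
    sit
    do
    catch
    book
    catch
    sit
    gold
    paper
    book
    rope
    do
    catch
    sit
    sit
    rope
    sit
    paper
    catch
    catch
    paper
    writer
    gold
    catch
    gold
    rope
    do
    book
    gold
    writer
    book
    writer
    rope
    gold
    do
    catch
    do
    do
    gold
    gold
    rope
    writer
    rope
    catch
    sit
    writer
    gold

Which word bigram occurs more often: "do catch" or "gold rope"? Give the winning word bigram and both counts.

"do catch": 3 occurrences
"gold rope": 2 occurrences

"do catch" (3 vs 2)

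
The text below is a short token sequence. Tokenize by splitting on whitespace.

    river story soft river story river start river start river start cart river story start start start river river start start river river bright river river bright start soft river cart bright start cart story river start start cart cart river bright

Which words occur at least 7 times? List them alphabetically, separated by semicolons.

Unigram counts meeting the condition (at least 7 times):
  river: 15
  start: 12

river; start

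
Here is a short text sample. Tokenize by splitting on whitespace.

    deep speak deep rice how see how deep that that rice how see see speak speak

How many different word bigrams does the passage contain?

13

16 tokens → 15 bigram windows in total.
Repeated bigrams (each contributes count−1 duplicates):
  how see: 2
  rice how: 2
2 duplicate windows → 15 − 2 = 13 distinct.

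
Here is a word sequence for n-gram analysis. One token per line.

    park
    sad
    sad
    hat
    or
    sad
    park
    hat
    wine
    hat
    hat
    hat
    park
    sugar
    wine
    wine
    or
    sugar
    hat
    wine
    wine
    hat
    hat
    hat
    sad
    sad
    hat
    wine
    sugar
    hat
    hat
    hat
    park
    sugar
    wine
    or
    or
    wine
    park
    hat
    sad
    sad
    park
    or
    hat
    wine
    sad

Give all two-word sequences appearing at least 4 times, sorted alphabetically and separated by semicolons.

hat hat; hat wine

Bigram counts meeting the condition (at least 4 times):
  hat hat: 6
  hat wine: 4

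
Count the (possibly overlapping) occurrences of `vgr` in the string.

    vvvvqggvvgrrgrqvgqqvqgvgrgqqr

2

Sliding a length-3 window over the 29 characters (27 positions):
  position 9–11: vgr
  position 23–25: vgr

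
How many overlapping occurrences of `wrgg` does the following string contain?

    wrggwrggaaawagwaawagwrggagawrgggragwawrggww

Sliding a length-4 window over the 43 characters (40 positions):
  position 1–4: wrgg
  position 5–8: wrgg
  position 21–24: wrgg
  position 28–31: wrgg
  position 38–41: wrgg

5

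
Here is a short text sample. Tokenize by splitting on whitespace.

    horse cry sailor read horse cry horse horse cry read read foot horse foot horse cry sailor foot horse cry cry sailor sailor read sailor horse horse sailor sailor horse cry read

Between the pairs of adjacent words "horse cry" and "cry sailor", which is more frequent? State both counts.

"horse cry": 6 occurrences
"cry sailor": 3 occurrences

"horse cry" (6 vs 3)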